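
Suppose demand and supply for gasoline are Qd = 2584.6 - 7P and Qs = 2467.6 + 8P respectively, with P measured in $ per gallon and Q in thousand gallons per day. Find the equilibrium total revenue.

At equilibrium Qd = Qs, so 2584.6 - 7P = 2467.6 + 8P; collecting terms, 117 = 15P and P* = 7.8.
From the demand curve, Q* = 2584.6 - 7(7.8) = 2530.
Total revenue = P* × Q* = 7.8 × 2530 = 19734.

Total revenue = 19734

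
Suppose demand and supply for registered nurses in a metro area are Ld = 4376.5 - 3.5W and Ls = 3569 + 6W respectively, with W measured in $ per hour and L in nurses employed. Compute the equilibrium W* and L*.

W* = 85, L* = 4079

The market clears where 4376.5 - 3.5W = 3569 + 6W. Rearranging, 9.5W = 807.5, hence W* = 85.
Substitute back: L* = 4376.5 - 3.5(85) = 4079.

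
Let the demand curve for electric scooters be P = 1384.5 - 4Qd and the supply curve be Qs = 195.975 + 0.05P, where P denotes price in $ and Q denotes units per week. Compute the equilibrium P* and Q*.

P* = 500.5, Q* = 221

Rewriting in direct form: Qd = 346.125 - 0.25P.
Set Qd = Qs: 346.125 - 0.25P = 195.975 + 0.05P, so 150.15 = 0.3P and P* = 500.5.
From the demand curve, Q* = 346.125 - 0.25(500.5) = 221.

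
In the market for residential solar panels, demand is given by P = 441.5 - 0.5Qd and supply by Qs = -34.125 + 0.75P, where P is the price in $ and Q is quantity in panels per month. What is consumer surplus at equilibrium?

Consumer surplus = 11664

Solving each curve for Q: Qd = 883 - 2P.
Set Qd = Qs: 883 - 2P = -34.125 + 0.75P, so 917.125 = 2.75P and P* = 333.5.
Plugging P* into demand: Q* = 883 - 2(333.5) = 216.
Demand choke price (Qd = 0): P = 883/2 = 441.5. Consumer surplus = ½ × (441.5 - 333.5) × 216 = 11664.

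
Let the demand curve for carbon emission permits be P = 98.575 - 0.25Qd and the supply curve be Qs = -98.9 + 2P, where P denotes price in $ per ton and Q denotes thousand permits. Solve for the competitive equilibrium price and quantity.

Rewriting in direct form: Qd = 394.3 - 4P.
Set Qd = Qs: 394.3 - 4P = -98.9 + 2P, so 493.2 = 6P and P* = 82.2.
Substitute back: Q* = 394.3 - 4(82.2) = 65.5.

P* = 82.2, Q* = 65.5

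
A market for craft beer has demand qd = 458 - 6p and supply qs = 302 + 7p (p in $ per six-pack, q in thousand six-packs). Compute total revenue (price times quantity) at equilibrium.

Total revenue = 4632

Set qd = qs: 458 - 6p = 302 + 7p, so 156 = 13p and p* = 12.
Substitute back: q* = 458 - 6(12) = 386.
Total revenue = p* × q* = 12 × 386 = 4632.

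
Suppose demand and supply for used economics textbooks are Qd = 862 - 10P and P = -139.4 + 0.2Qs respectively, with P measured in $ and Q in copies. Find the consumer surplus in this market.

Consumer surplus = 28275.2

Inverting to quantity form: Qs = 697 + 5P.
Set Qd = Qs: 862 - 10P = 697 + 5P, so 165 = 15P and P* = 11.
Then Q* = 862 - 10(11) = 752.
Demand choke price (Qd = 0): P = 862/10 = 86.2. Consumer surplus = ½ × (86.2 - 11) × 752 = 28275.2.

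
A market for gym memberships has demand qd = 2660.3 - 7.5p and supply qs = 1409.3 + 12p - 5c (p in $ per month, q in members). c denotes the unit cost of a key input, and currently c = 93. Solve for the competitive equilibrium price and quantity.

With c = 93, supply is qs = 944.3 + 12p.
The market clears where 2660.3 - 7.5p = 944.3 + 12p. Rearranging, 19.5p = 1716, hence p* = 88.
From the demand curve, q* = 2660.3 - 7.5(88) = 2000.3.

p* = 88, q* = 2000.3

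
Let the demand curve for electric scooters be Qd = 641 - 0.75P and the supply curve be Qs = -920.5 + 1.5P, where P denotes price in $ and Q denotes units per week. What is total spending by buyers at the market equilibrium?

Total spending by buyers = 83627

At equilibrium Qd = Qs, so 641 - 0.75P = -920.5 + 1.5P; collecting terms, 1561.5 = 2.25P and P* = 694.
Plugging P* into demand: Q* = 641 - 0.75(694) = 120.5.
Total spending by buyers = P* × Q* = 694 × 120.5 = 83627.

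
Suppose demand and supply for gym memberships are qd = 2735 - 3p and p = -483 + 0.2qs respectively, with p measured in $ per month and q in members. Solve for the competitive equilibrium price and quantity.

Rewriting in direct form: qs = 2415 + 5p.
Equating demand and supply, 2735 - 3p = 2415 + 5p gives 8p = 320, so p* = 40.
Substitute back: q* = 2735 - 3(40) = 2615.

p* = 40, q* = 2615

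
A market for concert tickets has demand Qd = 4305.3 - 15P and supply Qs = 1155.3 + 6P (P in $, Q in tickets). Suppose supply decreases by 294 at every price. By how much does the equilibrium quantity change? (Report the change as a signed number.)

ΔQ = -210

The market clears where 4305.3 - 15P = 1155.3 + 6P. Rearranging, 21P = 3150, hence P* = 150.
Plugging P* into demand: Q* = 4305.3 - 15(150) = 2055.3.
After the shift, supply is Qs = 861.3 + 6P.
The new intersection has 3444 = 21P, i.e. P = 164, Q = 1845.3.
ΔQ = 1845.3 - 2055.3 = -210.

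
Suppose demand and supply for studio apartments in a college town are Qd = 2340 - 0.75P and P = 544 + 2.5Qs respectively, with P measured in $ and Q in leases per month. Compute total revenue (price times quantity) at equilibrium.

Total revenue = 1494528

Inverting to quantity form: Qs = -217.6 + 0.4P.
The market clears where 2340 - 0.75P = -217.6 + 0.4P. Rearranging, 1.15P = 2557.6, hence P* = 2224.
Substitute back: Q* = 2340 - 0.75(2224) = 672.
Total revenue = P* × Q* = 2224 × 672 = 1494528.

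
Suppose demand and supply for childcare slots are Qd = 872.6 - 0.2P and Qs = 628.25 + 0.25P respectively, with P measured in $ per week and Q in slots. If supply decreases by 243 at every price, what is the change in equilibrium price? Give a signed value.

At equilibrium Qd = Qs, so 872.6 - 0.2P = 628.25 + 0.25P; collecting terms, 244.35 = 0.45P and P* = 543.
Substitute back: Q* = 872.6 - 0.2(543) = 764.
After the shift, supply is Qs = 385.25 + 0.25P.
New equilibrium: 487.35 = 0.45P, so P = 1083 and Q = 656.
ΔP = 1083 - 543 = 540.

ΔP = 540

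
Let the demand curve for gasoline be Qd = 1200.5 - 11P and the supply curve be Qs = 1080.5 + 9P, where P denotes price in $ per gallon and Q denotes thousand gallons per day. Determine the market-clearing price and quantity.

The market clears where 1200.5 - 11P = 1080.5 + 9P. Rearranging, 20P = 120, hence P* = 6.
Plugging P* into demand: Q* = 1200.5 - 11(6) = 1134.5.

P* = 6, Q* = 1134.5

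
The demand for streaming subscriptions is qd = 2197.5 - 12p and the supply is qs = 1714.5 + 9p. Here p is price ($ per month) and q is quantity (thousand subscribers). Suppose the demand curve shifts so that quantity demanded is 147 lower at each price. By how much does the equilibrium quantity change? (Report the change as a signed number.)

Δq = -63

The market clears where 2197.5 - 12p = 1714.5 + 9p. Rearranging, 21p = 483, hence p* = 23.
From the demand curve, q* = 2197.5 - 12(23) = 1921.5.
After the shift, demand is qd = 2050.5 - 12p.
Re-solving, 21p = 336 gives p = 16 and q = 1858.5.
Δq = 1858.5 - 1921.5 = -63.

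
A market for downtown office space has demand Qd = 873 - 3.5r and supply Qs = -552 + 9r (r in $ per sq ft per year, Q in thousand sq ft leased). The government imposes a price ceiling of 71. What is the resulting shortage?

Shortage = 537.5

Evaluating both curves at the ceiling price 71 gives Qd = 624.5, Qs = 87.
Shortage = Qd - Qs = 624.5 - 87 = 537.5.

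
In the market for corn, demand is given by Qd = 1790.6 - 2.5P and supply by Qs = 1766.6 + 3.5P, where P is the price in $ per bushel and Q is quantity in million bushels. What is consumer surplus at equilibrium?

Set Qd = Qs: 1790.6 - 2.5P = 1766.6 + 3.5P, so 24 = 6P and P* = 4.
Substitute back: Q* = 1790.6 - 2.5(4) = 1780.6.
Demand choke price (Qd = 0): P = 1790.6/2.5 = 716.24. Consumer surplus = ½ × (716.24 - 4) × 1780.6 = 634107.272.

Consumer surplus = 634107.272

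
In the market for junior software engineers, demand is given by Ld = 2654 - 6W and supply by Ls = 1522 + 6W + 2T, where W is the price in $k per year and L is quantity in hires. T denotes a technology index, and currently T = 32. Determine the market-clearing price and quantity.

W* = 89, L* = 2120

With T = 32, supply is Ls = 1586 + 6W.
At equilibrium Ld = Ls, so 2654 - 6W = 1586 + 6W; collecting terms, 1068 = 12W and W* = 89.
Plugging W* into demand: L* = 2654 - 6(89) = 2120.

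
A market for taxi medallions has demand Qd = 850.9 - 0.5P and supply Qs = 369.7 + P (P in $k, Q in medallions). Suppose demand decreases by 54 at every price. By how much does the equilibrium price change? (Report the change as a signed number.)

Set Qd = Qs: 850.9 - 0.5P = 369.7 + P, so 481.2 = 1.5P and P* = 320.8.
Then Q* = 850.9 - 0.5(320.8) = 690.5.
After the shift, demand is Qd = 796.9 - 0.5P.
The new intersection has 427.2 = 1.5P, i.e. P = 284.8, Q = 654.5.
ΔP = 284.8 - 320.8 = -36.

ΔP = -36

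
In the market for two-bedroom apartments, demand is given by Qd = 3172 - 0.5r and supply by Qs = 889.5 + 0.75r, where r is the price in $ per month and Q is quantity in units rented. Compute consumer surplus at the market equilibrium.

Consumer surplus = 5103081

At equilibrium Qd = Qs, so 3172 - 0.5r = 889.5 + 0.75r; collecting terms, 2282.5 = 1.25r and r* = 1826.
Substitute back: Q* = 3172 - 0.5(1826) = 2259.
Demand choke price (Qd = 0): r = 3172/0.5 = 6344. Consumer surplus = ½ × (6344 - 1826) × 2259 = 5103081.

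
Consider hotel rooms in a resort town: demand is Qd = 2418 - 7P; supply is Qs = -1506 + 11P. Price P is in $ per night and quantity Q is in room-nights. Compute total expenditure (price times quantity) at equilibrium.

At equilibrium Qd = Qs, so 2418 - 7P = -1506 + 11P; collecting terms, 3924 = 18P and P* = 218.
Substitute back: Q* = 2418 - 7(218) = 892.
Total expenditure = P* × Q* = 218 × 892 = 194456.

Total expenditure = 194456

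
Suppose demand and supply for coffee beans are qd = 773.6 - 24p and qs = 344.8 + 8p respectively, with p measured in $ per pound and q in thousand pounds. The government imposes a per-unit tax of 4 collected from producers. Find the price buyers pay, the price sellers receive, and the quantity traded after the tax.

p_b = 14.4, p_s = 10.4, q = 428

With a tax of 4 on producers, they supply based on the net price p_s = p_b - 4, so qs = 312.8 + 8p_b.
Market clearing requires 773.6 - 24p_b = 312.8 + 8p_b; hence 460.8 = 32p_b and p_b = 14.4.
So p_s = 10.4 and the quantity traded is q = 773.6 - 24(14.4) = 428.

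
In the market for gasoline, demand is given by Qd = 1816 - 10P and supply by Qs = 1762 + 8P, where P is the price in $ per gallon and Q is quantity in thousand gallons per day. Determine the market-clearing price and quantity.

At equilibrium Qd = Qs, so 1816 - 10P = 1762 + 8P; collecting terms, 54 = 18P and P* = 3.
From the demand curve, Q* = 1816 - 10(3) = 1786.

P* = 3, Q* = 1786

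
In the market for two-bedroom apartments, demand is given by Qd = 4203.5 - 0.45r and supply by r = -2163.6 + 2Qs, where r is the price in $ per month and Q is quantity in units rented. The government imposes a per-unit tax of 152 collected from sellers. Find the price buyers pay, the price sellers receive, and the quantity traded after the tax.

r_b = 3366, r_s = 3214, Q = 2688.8

Inverting to quantity form: Qs = 1081.8 + 0.5r.
The tax drives a wedge r_b - r_s = 152. Substituting r_s = r_b - 152 into supply: Qs = 1005.8 + 0.5r_b.
Set Qd = Qs: 4203.5 - 0.45r_b = 1005.8 + 0.5r_b, so 3197.7 = 0.95r_b and r_b = 3366.
So r_s = 3214 and the quantity traded is Q = 4203.5 - 0.45(3366) = 2688.8.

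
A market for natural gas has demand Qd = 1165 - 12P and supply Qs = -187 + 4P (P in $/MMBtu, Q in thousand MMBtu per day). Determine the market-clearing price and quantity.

Set Qd = Qs: 1165 - 12P = -187 + 4P, so 1352 = 16P and P* = 84.5.
From the demand curve, Q* = 1165 - 12(84.5) = 151.

P* = 84.5, Q* = 151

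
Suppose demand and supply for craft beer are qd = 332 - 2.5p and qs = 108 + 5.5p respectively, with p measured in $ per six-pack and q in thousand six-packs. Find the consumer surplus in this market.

Consumer surplus = 13728.8

The market clears where 332 - 2.5p = 108 + 5.5p. Rearranging, 8p = 224, hence p* = 28.
From the demand curve, q* = 332 - 2.5(28) = 262.
Demand choke price (qd = 0): p = 332/2.5 = 132.8. Consumer surplus = ½ × (132.8 - 28) × 262 = 13728.8.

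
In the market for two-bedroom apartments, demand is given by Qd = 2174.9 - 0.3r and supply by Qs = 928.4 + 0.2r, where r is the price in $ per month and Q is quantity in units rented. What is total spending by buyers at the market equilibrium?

Equating demand and supply, 2174.9 - 0.3r = 928.4 + 0.2r gives 0.5r = 1246.5, so r* = 2493.
From the demand curve, Q* = 2174.9 - 0.3(2493) = 1427.
Total spending by buyers = r* × Q* = 2493 × 1427 = 3557511.

Total spending by buyers = 3557511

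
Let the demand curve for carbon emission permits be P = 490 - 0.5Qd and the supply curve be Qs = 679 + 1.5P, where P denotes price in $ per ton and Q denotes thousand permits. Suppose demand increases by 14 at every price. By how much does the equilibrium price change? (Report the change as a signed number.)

Inverting to quantity form: Qd = 980 - 2P.
At equilibrium Qd = Qs, so 980 - 2P = 679 + 1.5P; collecting terms, 301 = 3.5P and P* = 86.
Substitute back: Q* = 980 - 2(86) = 808.
After the shift, demand is Qd = 994 - 2P.
Re-solving, 3.5P = 315 gives P = 90 and Q = 814.
ΔP = 90 - 86 = 4.

ΔP = 4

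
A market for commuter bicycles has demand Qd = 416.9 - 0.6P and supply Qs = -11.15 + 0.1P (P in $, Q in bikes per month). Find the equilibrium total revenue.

Total revenue = 30575

Set Qd = Qs: 416.9 - 0.6P = -11.15 + 0.1P, so 428.05 = 0.7P and P* = 611.5.
Substitute back: Q* = 416.9 - 0.6(611.5) = 50.
Total revenue = P* × Q* = 611.5 × 50 = 30575.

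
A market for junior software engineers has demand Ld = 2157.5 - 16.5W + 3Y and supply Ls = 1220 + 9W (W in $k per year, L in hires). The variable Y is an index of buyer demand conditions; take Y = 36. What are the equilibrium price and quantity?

W* = 41, L* = 1589

With Y = 36, demand is Ld = 2265.5 - 16.5W.
The market clears where 2265.5 - 16.5W = 1220 + 9W. Rearranging, 25.5W = 1045.5, hence W* = 41.
From the demand curve, L* = 2265.5 - 16.5(41) = 1589.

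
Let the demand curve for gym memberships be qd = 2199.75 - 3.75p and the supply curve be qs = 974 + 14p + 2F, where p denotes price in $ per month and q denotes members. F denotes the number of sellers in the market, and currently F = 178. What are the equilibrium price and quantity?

With F = 178, supply is qs = 1330 + 14p.
Set qd = qs: 2199.75 - 3.75p = 1330 + 14p, so 869.75 = 17.75p and p* = 49.
From the demand curve, q* = 2199.75 - 3.75(49) = 2016.

p* = 49, q* = 2016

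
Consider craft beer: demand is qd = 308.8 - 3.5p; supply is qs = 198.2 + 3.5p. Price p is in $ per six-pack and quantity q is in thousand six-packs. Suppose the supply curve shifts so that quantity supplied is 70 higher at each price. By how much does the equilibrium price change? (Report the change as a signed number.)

Δp = -10

Set qd = qs: 308.8 - 3.5p = 198.2 + 3.5p, so 110.6 = 7p and p* = 15.8.
From the demand curve, q* = 308.8 - 3.5(15.8) = 253.5.
After the shift, supply is qs = 268.2 + 3.5p.
New equilibrium: 40.6 = 7p, so p = 5.8 and q = 288.5.
Δp = 5.8 - 15.8 = -10.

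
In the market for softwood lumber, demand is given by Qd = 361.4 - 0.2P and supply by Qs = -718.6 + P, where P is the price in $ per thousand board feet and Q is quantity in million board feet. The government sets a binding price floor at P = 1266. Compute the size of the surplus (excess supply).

With P fixed at 1266, quantity demanded is 108.2 and quantity supplied is 547.4.
Surplus = Qs - Qd = 547.4 - 108.2 = 439.2.

Surplus = 439.2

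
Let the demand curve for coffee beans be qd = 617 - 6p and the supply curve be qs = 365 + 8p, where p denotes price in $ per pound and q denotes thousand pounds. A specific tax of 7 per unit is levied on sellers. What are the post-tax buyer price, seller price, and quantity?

p_b = 22, p_s = 15, q = 485

The tax drives a wedge p_b - p_s = 7. Substituting p_s = p_b - 7 into supply: qs = 309 + 8p_b.
Set qd = qs: 617 - 6p_b = 309 + 8p_b, so 308 = 14p_b and p_b = 22.
Then p_s = 22 - 7 = 15 and q = 617 - 6(22) = 485.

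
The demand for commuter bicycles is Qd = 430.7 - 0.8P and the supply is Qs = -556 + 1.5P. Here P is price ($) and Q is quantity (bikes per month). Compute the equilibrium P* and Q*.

Set Qd = Qs: 430.7 - 0.8P = -556 + 1.5P, so 986.7 = 2.3P and P* = 429.
Then Q* = 430.7 - 0.8(429) = 87.5.

P* = 429, Q* = 87.5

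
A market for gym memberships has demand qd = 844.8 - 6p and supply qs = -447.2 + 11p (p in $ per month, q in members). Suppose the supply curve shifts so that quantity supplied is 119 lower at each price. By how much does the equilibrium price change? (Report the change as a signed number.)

Δp = 7

The market clears where 844.8 - 6p = -447.2 + 11p. Rearranging, 17p = 1292, hence p* = 76.
From the demand curve, q* = 844.8 - 6(76) = 388.8.
After the shift, supply is qs = -566.2 + 11p.
The new intersection has 1411 = 17p, i.e. p = 83, q = 346.8.
Δp = 83 - 76 = 7.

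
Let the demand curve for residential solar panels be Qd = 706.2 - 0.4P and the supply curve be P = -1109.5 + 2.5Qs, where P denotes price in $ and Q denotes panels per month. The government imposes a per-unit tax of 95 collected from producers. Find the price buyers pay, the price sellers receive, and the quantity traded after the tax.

Rewriting in direct form: Qs = 443.8 + 0.4P.
The tax drives a wedge P_b - P_s = 95. Substituting P_s = P_b - 95 into supply: Qs = 405.8 + 0.4P_b.
Set Qd = Qs: 706.2 - 0.4P_b = 405.8 + 0.4P_b, so 300.4 = 0.8P_b and P_b = 375.5.
So P_s = 280.5 and the quantity traded is Q = 706.2 - 0.4(375.5) = 556.

P_b = 375.5, P_s = 280.5, Q = 556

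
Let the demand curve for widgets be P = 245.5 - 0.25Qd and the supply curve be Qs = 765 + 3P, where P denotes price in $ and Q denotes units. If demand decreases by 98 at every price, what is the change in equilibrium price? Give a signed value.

Rewriting in direct form: Qd = 982 - 4P.
The market clears where 982 - 4P = 765 + 3P. Rearranging, 7P = 217, hence P* = 31.
Substitute back: Q* = 982 - 4(31) = 858.
After the shift, demand is Qd = 884 - 4P.
The new intersection has 119 = 7P, i.e. P = 17, Q = 816.
ΔP = 17 - 31 = -14.

ΔP = -14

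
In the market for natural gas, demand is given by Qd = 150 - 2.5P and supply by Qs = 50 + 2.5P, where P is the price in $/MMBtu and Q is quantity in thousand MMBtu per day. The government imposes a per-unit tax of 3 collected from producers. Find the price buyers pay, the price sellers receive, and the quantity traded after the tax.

P_b = 21.5, P_s = 18.5, Q = 96.25

With a tax of 3 on producers, they supply based on the net price P_s = P_b - 3, so Qs = 42.5 + 2.5P_b.
Equate demand and the shifted supply: 150 - 2.5P_b = 42.5 + 2.5P_b, giving 5P_b = 107.5, so P_b = 21.5.
So P_s = 18.5 and the quantity traded is Q = 150 - 2.5(21.5) = 96.25.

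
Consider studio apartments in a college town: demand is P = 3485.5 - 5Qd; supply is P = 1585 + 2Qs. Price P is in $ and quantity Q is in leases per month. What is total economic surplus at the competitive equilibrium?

In direct form, Qd = 697.1 - 0.2P and Qs = -792.5 + 0.5P.
The market clears where 697.1 - 0.2P = -792.5 + 0.5P. Rearranging, 0.7P = 1489.6, hence P* = 2128.
Then Q* = 697.1 - 0.2(2128) = 271.5.
Demand choke price = 3485.5; supply choke price = 1585. CS = ½(3485.5 - 2128)(271.5) = 184280.625; PS = ½(2128 - 1585)(271.5) = 73712.25. Total surplus = 257992.875.

Total surplus = 257992.875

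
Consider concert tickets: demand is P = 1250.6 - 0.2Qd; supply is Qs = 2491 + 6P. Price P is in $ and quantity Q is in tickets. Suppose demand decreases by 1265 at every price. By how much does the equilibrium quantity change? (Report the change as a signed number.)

In direct form, Qd = 6253 - 5P.
Equating demand and supply, 6253 - 5P = 2491 + 6P gives 11P = 3762, so P* = 342.
Then Q* = 6253 - 5(342) = 4543.
After the shift, demand is Qd = 4988 - 5P.
Re-solving, 11P = 2497 gives P = 227 and Q = 3853.
ΔQ = 3853 - 4543 = -690.

ΔQ = -690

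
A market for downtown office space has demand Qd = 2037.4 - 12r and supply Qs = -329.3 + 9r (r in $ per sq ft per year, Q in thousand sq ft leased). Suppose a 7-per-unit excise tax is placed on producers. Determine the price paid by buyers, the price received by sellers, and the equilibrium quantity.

r_b = 115.7, r_s = 108.7, Q = 649

The tax drives a wedge r_b - r_s = 7. Substituting r_s = r_b - 7 into supply: Qs = -392.3 + 9r_b.
Market clearing requires 2037.4 - 12r_b = -392.3 + 9r_b; hence 2429.7 = 21r_b and r_b = 115.7.
Then r_s = 115.7 - 7 = 108.7 and Q = 2037.4 - 12(115.7) = 649.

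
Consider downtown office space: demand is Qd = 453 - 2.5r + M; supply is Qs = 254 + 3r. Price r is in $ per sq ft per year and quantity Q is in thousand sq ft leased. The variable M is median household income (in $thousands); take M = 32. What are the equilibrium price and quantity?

r* = 42, Q* = 380

With M = 32, demand is Qd = 485 - 2.5r.
Equating demand and supply, 485 - 2.5r = 254 + 3r gives 5.5r = 231, so r* = 42.
Plugging r* into demand: Q* = 485 - 2.5(42) = 380.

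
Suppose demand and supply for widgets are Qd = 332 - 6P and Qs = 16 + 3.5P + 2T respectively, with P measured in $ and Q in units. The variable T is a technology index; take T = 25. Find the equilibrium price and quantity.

P* = 28, Q* = 164

With T = 25, supply is Qs = 66 + 3.5P.
The market clears where 332 - 6P = 66 + 3.5P. Rearranging, 9.5P = 266, hence P* = 28.
Plugging P* into demand: Q* = 332 - 6(28) = 164.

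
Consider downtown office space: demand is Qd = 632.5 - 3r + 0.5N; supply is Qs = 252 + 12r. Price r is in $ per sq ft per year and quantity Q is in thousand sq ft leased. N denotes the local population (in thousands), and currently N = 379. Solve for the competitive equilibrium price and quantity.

r* = 38, Q* = 708

With N = 379, demand is Qd = 822 - 3r.
At equilibrium Qd = Qs, so 822 - 3r = 252 + 12r; collecting terms, 570 = 15r and r* = 38.
From the demand curve, Q* = 822 - 3(38) = 708.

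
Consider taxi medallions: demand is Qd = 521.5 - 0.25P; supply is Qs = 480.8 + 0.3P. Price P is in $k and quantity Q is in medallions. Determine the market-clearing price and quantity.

Set Qd = Qs: 521.5 - 0.25P = 480.8 + 0.3P, so 40.7 = 0.55P and P* = 74.
From the demand curve, Q* = 521.5 - 0.25(74) = 503.

P* = 74, Q* = 503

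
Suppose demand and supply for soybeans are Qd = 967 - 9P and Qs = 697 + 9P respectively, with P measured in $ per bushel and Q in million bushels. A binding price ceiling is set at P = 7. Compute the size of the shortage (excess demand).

Shortage = 144

Evaluating both curves at the ceiling price 7 gives Qd = 904, Qs = 760.
Shortage = Qd - Qs = 904 - 760 = 144.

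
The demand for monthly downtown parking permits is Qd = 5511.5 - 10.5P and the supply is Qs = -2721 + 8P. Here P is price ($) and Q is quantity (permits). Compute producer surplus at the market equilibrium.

The market clears where 5511.5 - 10.5P = -2721 + 8P. Rearranging, 18.5P = 8232.5, hence P* = 445.
Plugging P* into demand: Q* = 5511.5 - 10.5(445) = 839.
Supply choke price (Qs = 0): P = 340.125. Producer surplus = ½ × (445 - 340.125) × 839 = 43995.0625.

Producer surplus = 43995.0625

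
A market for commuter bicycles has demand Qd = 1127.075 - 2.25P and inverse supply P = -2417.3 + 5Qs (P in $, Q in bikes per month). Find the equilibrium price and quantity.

Rewriting in direct form: Qs = 483.46 + 0.2P.
The market clears where 1127.075 - 2.25P = 483.46 + 0.2P. Rearranging, 2.45P = 643.615, hence P* = 262.7.
Plugging P* into demand: Q* = 1127.075 - 2.25(262.7) = 536.

P* = 262.7, Q* = 536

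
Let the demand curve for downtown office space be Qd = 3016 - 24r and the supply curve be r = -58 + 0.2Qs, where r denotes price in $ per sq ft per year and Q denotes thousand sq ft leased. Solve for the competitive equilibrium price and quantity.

In direct form, Qs = 290 + 5r.
The market clears where 3016 - 24r = 290 + 5r. Rearranging, 29r = 2726, hence r* = 94.
Then Q* = 3016 - 24(94) = 760.

r* = 94, Q* = 760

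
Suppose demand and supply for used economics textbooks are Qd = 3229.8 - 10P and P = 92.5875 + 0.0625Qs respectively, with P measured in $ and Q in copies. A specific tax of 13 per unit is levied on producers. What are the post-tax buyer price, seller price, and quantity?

Rewriting in direct form: Qs = -1481.4 + 16P.
With a tax of 13 on producers, they supply based on the net price P_s = P_b - 13, so Qs = -1689.4 + 16P_b.
Set Qd = Qs: 3229.8 - 10P_b = -1689.4 + 16P_b, so 4919.2 = 26P_b and P_b = 189.2.
So P_s = 176.2 and the quantity traded is Q = 3229.8 - 10(189.2) = 1337.8.

P_b = 189.2, P_s = 176.2, Q = 1337.8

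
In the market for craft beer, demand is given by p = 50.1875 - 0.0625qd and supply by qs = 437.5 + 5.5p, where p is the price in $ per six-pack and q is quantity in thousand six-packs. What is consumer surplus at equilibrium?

Consumer surplus = 8811.28125

Inverting to quantity form: qd = 803 - 16p.
Set qd = qs: 803 - 16p = 437.5 + 5.5p, so 365.5 = 21.5p and p* = 17.
Substitute back: q* = 803 - 16(17) = 531.
Demand choke price (qd = 0): p = 803/16 = 50.1875. Consumer surplus = ½ × (50.1875 - 17) × 531 = 8811.28125.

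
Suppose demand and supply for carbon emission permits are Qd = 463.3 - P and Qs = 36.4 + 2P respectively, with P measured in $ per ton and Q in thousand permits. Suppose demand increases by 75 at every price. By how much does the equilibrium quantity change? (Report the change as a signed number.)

ΔQ = 50

Set Qd = Qs: 463.3 - P = 36.4 + 2P, so 426.9 = 3P and P* = 142.3.
Then Q* = 463.3 - 142.3 = 321.
After the shift, demand is Qd = 538.3 - P.
The new intersection has 501.9 = 3P, i.e. P = 167.3, Q = 371.
ΔQ = 371 - 321 = 50.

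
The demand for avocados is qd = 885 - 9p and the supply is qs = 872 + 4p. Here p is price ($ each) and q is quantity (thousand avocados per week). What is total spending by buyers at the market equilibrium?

Total spending by buyers = 876

At equilibrium qd = qs, so 885 - 9p = 872 + 4p; collecting terms, 13 = 13p and p* = 1.
From the demand curve, q* = 885 - 9(1) = 876.
Total spending by buyers = p* × q* = 1 × 876 = 876.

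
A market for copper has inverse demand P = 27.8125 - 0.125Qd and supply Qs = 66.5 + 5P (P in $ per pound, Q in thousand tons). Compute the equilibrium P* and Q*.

P* = 12, Q* = 126.5

In direct form, Qd = 222.5 - 8P.
Set Qd = Qs: 222.5 - 8P = 66.5 + 5P, so 156 = 13P and P* = 12.
From the demand curve, Q* = 222.5 - 8(12) = 126.5.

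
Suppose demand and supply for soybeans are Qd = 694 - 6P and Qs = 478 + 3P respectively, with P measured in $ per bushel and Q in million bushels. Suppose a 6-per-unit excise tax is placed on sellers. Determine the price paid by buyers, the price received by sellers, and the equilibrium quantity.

P_b = 26, P_s = 20, Q = 538

Sellers keep P_s = P_b - 6 per unit, so supply in terms of the buyer price is Qs = 460 + 3P_b.
Market clearing requires 694 - 6P_b = 460 + 3P_b; hence 234 = 9P_b and P_b = 26.
So P_s = 20 and the quantity traded is Q = 694 - 6(26) = 538.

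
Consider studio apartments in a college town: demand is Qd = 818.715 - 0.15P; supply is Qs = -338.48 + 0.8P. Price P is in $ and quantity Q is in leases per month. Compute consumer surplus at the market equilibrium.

Consumer surplus = 1348320

Equating demand and supply, 818.715 - 0.15P = -338.48 + 0.8P gives 0.95P = 1157.195, so P* = 1218.1.
Plugging P* into demand: Q* = 818.715 - 0.15(1218.1) = 636.
Demand choke price (Qd = 0): P = 818.715/0.15 = 5458.1. Consumer surplus = ½ × (5458.1 - 1218.1) × 636 = 1348320.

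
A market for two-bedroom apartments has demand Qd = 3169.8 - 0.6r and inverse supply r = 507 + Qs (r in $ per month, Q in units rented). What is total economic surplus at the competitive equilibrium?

Total surplus = 4276908

Rewriting in direct form: Qs = -507 + r.
Equating demand and supply, 3169.8 - 0.6r = -507 + r gives 1.6r = 3676.8, so r* = 2298.
From the demand curve, Q* = 3169.8 - 0.6(2298) = 1791.
Demand choke price = 5283; supply choke price = 507. CS = ½(5283 - 2298)(1791) = 2673067.5; PS = ½(2298 - 507)(1791) = 1603840.5. Total surplus = 4276908.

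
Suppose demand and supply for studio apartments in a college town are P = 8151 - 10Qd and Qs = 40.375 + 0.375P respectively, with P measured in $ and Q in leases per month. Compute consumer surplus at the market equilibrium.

Consumer surplus = 2125520

Inverting to quantity form: Qd = 815.1 - 0.1P.
Set Qd = Qs: 815.1 - 0.1P = 40.375 + 0.375P, so 774.725 = 0.475P and P* = 1631.
Plugging P* into demand: Q* = 815.1 - 0.1(1631) = 652.
Demand choke price (Qd = 0): P = 815.1/0.1 = 8151. Consumer surplus = ½ × (8151 - 1631) × 652 = 2125520.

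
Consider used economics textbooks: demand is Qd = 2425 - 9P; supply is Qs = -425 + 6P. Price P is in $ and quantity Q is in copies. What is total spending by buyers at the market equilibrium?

At equilibrium Qd = Qs, so 2425 - 9P = -425 + 6P; collecting terms, 2850 = 15P and P* = 190.
Substitute back: Q* = 2425 - 9(190) = 715.
Total spending by buyers = P* × Q* = 190 × 715 = 135850.

Total spending by buyers = 135850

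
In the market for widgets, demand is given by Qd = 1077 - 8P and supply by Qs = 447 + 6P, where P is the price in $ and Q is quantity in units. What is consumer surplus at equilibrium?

The market clears where 1077 - 8P = 447 + 6P. Rearranging, 14P = 630, hence P* = 45.
From the demand curve, Q* = 1077 - 8(45) = 717.
Demand choke price (Qd = 0): P = 1077/8 = 134.625. Consumer surplus = ½ × (134.625 - 45) × 717 = 32130.5625.

Consumer surplus = 32130.5625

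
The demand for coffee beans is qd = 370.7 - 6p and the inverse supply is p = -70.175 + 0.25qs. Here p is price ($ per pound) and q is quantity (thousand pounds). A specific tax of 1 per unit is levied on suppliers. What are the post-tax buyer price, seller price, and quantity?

p_b = 9.4, p_s = 8.4, q = 314.3

Rewriting in direct form: qs = 280.7 + 4p.
With a tax of 1 on suppliers, they supply based on the net price p_s = p_b - 1, so qs = 276.7 + 4p_b.
Equate demand and the shifted supply: 370.7 - 6p_b = 276.7 + 4p_b, giving 10p_b = 94, so p_b = 9.4.
Then p_s = 9.4 - 1 = 8.4 and q = 370.7 - 6(9.4) = 314.3.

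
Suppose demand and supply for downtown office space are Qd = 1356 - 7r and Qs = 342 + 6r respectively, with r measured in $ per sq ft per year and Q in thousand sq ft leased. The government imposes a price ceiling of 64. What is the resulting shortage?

Evaluating both curves at the ceiling price 64 gives Qd = 908, Qs = 726.
Shortage = Qd - Qs = 908 - 726 = 182.

Shortage = 182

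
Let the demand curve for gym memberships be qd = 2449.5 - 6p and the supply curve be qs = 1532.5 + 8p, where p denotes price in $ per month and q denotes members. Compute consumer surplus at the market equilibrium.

Equating demand and supply, 2449.5 - 6p = 1532.5 + 8p gives 14p = 917, so p* = 65.5.
Substitute back: q* = 2449.5 - 6(65.5) = 2056.5.
Demand choke price (qd = 0): p = 2449.5/6 = 408.25. Consumer surplus = ½ × (408.25 - 65.5) × 2056.5 = 352432.6875.

Consumer surplus = 352432.6875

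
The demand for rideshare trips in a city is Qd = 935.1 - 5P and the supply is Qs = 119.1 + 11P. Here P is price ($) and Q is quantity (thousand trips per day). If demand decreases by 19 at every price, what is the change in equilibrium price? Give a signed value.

Set Qd = Qs: 935.1 - 5P = 119.1 + 11P, so 816 = 16P and P* = 51.
Plugging P* into demand: Q* = 935.1 - 5(51) = 680.1.
After the shift, demand is Qd = 916.1 - 5P.
The new intersection has 797 = 16P, i.e. P = 49.8125, Q = 667.0375.
ΔP = 49.8125 - 51 = -1.1875.

ΔP = -1.1875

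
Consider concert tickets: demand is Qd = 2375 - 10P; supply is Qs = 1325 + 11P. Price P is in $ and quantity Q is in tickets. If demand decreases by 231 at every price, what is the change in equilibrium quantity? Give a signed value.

Set Qd = Qs: 2375 - 10P = 1325 + 11P, so 1050 = 21P and P* = 50.
Plugging P* into demand: Q* = 2375 - 10(50) = 1875.
After the shift, demand is Qd = 2144 - 10P.
The new intersection has 819 = 21P, i.e. P = 39, Q = 1754.
ΔQ = 1754 - 1875 = -121.

ΔQ = -121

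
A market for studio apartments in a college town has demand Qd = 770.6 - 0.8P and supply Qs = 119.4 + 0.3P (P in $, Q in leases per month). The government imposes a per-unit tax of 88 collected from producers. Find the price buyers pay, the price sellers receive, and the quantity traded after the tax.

With a tax of 88 on producers, they supply based on the net price P_s = P_b - 88, so Qs = 93 + 0.3P_b.
Equate demand and the shifted supply: 770.6 - 0.8P_b = 93 + 0.3P_b, giving 1.1P_b = 677.6, so P_b = 616.
So P_s = 528 and the quantity traded is Q = 770.6 - 0.8(616) = 277.8.

P_b = 616, P_s = 528, Q = 277.8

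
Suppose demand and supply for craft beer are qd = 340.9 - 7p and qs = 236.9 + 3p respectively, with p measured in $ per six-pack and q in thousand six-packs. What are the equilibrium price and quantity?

At equilibrium qd = qs, so 340.9 - 7p = 236.9 + 3p; collecting terms, 104 = 10p and p* = 10.4.
Then q* = 340.9 - 7(10.4) = 268.1.

p* = 10.4, q* = 268.1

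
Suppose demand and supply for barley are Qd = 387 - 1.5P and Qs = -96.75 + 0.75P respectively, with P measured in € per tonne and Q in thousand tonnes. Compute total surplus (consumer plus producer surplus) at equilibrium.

Total surplus = 4160.25

The market clears where 387 - 1.5P = -96.75 + 0.75P. Rearranging, 2.25P = 483.75, hence P* = 215.
Substitute back: Q* = 387 - 1.5(215) = 64.5.
Demand choke price = 258; supply choke price = 129. CS = ½(258 - 215)(64.5) = 1386.75; PS = ½(215 - 129)(64.5) = 2773.5. Total surplus = 4160.25.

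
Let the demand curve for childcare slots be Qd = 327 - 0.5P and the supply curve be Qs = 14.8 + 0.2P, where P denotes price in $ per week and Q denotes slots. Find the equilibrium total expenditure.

Total expenditure = 46384

Equating demand and supply, 327 - 0.5P = 14.8 + 0.2P gives 0.7P = 312.2, so P* = 446.
From the demand curve, Q* = 327 - 0.5(446) = 104.
Total expenditure = P* × Q* = 446 × 104 = 46384.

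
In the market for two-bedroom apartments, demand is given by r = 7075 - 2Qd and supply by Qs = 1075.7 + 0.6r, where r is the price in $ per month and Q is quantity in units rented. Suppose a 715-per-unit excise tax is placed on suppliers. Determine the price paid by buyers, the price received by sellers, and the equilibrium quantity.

r_b = 2628, r_s = 1913, Q = 2223.5

Solving each curve for Q: Qd = 3537.5 - 0.5r.
Suppliers keep r_s = r_b - 715 per unit, so supply in terms of the buyer price is Qs = 646.7 + 0.6r_b.
Set Qd = Qs: 3537.5 - 0.5r_b = 646.7 + 0.6r_b, so 2890.8 = 1.1r_b and r_b = 2628.
Then r_s = 2628 - 715 = 1913 and Q = 3537.5 - 0.5(2628) = 2223.5.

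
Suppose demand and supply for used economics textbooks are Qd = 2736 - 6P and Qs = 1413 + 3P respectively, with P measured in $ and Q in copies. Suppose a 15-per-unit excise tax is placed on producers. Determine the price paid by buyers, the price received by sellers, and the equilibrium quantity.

P_b = 152, P_s = 137, Q = 1824

The tax drives a wedge P_b - P_s = 15. Substituting P_s = P_b - 15 into supply: Qs = 1368 + 3P_b.
Market clearing requires 2736 - 6P_b = 1368 + 3P_b; hence 1368 = 9P_b and P_b = 152.
So P_s = 137 and the quantity traded is Q = 2736 - 6(152) = 1824.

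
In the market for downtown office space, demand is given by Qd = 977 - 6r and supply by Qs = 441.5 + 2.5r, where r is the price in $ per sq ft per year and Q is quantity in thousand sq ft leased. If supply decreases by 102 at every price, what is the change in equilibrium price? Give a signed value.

Equating demand and supply, 977 - 6r = 441.5 + 2.5r gives 8.5r = 535.5, so r* = 63.
Plugging r* into demand: Q* = 977 - 6(63) = 599.
After the shift, supply is Qs = 339.5 + 2.5r.
Re-solving, 8.5r = 637.5 gives r = 75 and Q = 527.
Δr = 75 - 63 = 12.

Δr = 12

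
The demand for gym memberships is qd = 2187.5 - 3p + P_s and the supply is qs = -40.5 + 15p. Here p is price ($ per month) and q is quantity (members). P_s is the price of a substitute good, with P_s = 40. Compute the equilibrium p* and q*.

p* = 126, q* = 1849.5

With P_s = 40, demand is qd = 2227.5 - 3p.
Set qd = qs: 2227.5 - 3p = -40.5 + 15p, so 2268 = 18p and p* = 126.
Plugging p* into demand: q* = 2227.5 - 3(126) = 1849.5.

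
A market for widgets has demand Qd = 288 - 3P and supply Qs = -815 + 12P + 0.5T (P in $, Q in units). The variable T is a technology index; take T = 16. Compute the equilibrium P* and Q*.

With T = 16, supply is Qs = -807 + 12P.
At equilibrium Qd = Qs, so 288 - 3P = -807 + 12P; collecting terms, 1095 = 15P and P* = 73.
Then Q* = 288 - 3(73) = 69.

P* = 73, Q* = 69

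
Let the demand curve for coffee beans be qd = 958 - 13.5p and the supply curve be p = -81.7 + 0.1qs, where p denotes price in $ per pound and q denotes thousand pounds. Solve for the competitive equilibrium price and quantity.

p* = 6, q* = 877

Inverting to quantity form: qs = 817 + 10p.
At equilibrium qd = qs, so 958 - 13.5p = 817 + 10p; collecting terms, 141 = 23.5p and p* = 6.
From the demand curve, q* = 958 - 13.5(6) = 877.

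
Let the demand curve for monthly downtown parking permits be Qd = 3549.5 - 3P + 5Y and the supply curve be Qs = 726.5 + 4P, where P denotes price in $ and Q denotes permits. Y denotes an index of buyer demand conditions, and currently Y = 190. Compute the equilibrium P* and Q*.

P* = 539, Q* = 2882.5

With Y = 190, demand is Qd = 4499.5 - 3P.
Set Qd = Qs: 4499.5 - 3P = 726.5 + 4P, so 3773 = 7P and P* = 539.
Then Q* = 4499.5 - 3(539) = 2882.5.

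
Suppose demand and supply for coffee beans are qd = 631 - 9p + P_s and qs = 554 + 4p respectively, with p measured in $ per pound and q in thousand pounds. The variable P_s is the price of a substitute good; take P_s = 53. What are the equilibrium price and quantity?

p* = 10, q* = 594

With P_s = 53, demand is qd = 684 - 9p.
Set qd = qs: 684 - 9p = 554 + 4p, so 130 = 13p and p* = 10.
Substitute back: q* = 684 - 9(10) = 594.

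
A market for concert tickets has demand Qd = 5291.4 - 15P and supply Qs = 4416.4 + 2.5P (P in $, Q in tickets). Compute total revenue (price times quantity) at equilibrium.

The market clears where 5291.4 - 15P = 4416.4 + 2.5P. Rearranging, 17.5P = 875, hence P* = 50.
From the demand curve, Q* = 5291.4 - 15(50) = 4541.4.
Total revenue = P* × Q* = 50 × 4541.4 = 227070.

Total revenue = 227070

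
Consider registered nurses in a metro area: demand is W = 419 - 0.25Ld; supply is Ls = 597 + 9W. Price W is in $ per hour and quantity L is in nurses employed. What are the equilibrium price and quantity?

Solving each curve for L: Ld = 1676 - 4W.
Equating demand and supply, 1676 - 4W = 597 + 9W gives 13W = 1079, so W* = 83.
Substitute back: L* = 1676 - 4(83) = 1344.

W* = 83, L* = 1344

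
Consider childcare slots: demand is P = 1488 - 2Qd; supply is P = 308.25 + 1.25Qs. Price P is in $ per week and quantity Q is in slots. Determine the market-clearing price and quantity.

P* = 762, Q* = 363

Inverting to quantity form: Qd = 744 - 0.5P and Qs = -246.6 + 0.8P.
Set Qd = Qs: 744 - 0.5P = -246.6 + 0.8P, so 990.6 = 1.3P and P* = 762.
Substitute back: Q* = 744 - 0.5(762) = 363.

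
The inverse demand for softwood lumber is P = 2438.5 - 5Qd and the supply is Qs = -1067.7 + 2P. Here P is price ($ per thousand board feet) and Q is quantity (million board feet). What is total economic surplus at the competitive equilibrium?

Inverting to quantity form: Qd = 487.7 - 0.2P.
The market clears where 487.7 - 0.2P = -1067.7 + 2P. Rearranging, 2.2P = 1555.4, hence P* = 707.
Substitute back: Q* = 487.7 - 0.2(707) = 346.3.
Demand choke price = 2438.5; supply choke price = 533.85. CS = ½(2438.5 - 707)(346.3) = 299809.225; PS = ½(707 - 533.85)(346.3) = 29980.9225. Total surplus = 329790.1475.

Total surplus = 329790.1475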